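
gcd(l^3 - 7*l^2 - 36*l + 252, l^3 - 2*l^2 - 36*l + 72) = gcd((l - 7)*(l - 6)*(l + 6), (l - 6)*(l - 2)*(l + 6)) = l^2 - 36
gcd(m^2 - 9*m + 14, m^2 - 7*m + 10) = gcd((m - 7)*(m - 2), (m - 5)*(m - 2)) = m - 2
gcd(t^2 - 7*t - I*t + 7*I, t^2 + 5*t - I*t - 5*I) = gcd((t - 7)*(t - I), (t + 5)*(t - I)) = t - I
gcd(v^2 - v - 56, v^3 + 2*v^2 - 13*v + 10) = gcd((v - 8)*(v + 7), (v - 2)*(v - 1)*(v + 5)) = 1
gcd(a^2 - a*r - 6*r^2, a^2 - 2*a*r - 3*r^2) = -a + 3*r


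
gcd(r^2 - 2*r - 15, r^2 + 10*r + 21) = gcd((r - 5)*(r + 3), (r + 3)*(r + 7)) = r + 3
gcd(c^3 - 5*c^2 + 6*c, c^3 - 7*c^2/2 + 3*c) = c^2 - 2*c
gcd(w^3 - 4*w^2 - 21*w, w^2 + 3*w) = w^2 + 3*w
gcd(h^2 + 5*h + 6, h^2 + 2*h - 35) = 1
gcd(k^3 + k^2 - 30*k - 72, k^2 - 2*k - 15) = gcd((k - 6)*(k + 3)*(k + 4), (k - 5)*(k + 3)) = k + 3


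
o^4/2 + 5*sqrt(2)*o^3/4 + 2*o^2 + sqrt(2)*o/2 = o*(o/2 + sqrt(2)/2)*(o + sqrt(2)/2)*(o + sqrt(2))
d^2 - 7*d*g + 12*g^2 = (d - 4*g)*(d - 3*g)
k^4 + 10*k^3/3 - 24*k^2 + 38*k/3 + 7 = (k - 3)*(k - 1)*(k + 1/3)*(k + 7)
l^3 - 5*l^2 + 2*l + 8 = (l - 4)*(l - 2)*(l + 1)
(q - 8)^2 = q^2 - 16*q + 64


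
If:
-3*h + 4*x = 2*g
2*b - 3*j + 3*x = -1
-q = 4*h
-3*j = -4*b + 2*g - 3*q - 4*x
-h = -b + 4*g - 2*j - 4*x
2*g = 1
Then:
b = 17/133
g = 1/2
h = -53/399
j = 227/399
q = 212/399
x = 20/133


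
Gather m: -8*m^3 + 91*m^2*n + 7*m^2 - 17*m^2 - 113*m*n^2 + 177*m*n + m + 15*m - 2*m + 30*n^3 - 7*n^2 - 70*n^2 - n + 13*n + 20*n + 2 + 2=-8*m^3 + m^2*(91*n - 10) + m*(-113*n^2 + 177*n + 14) + 30*n^3 - 77*n^2 + 32*n + 4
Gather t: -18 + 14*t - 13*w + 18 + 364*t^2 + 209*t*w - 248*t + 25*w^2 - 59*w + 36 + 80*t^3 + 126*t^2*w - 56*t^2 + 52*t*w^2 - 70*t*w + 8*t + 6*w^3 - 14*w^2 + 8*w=80*t^3 + t^2*(126*w + 308) + t*(52*w^2 + 139*w - 226) + 6*w^3 + 11*w^2 - 64*w + 36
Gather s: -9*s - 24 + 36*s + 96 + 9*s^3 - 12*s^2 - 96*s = 9*s^3 - 12*s^2 - 69*s + 72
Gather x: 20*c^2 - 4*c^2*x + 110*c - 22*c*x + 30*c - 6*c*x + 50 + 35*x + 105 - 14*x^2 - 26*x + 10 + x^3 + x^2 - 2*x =20*c^2 + 140*c + x^3 - 13*x^2 + x*(-4*c^2 - 28*c + 7) + 165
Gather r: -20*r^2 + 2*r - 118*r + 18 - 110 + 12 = -20*r^2 - 116*r - 80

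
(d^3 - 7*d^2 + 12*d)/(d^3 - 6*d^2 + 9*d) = (d - 4)/(d - 3)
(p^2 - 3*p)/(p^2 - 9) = p/(p + 3)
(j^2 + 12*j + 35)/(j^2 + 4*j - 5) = (j + 7)/(j - 1)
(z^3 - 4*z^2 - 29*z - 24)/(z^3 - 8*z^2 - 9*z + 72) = (z + 1)/(z - 3)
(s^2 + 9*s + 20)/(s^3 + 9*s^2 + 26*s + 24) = (s + 5)/(s^2 + 5*s + 6)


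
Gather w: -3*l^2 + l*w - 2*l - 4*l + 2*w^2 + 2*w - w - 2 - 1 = -3*l^2 - 6*l + 2*w^2 + w*(l + 1) - 3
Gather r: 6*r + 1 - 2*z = 6*r - 2*z + 1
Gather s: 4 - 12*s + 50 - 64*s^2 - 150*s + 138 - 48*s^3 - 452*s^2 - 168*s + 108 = -48*s^3 - 516*s^2 - 330*s + 300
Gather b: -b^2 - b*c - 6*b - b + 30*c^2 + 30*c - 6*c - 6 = -b^2 + b*(-c - 7) + 30*c^2 + 24*c - 6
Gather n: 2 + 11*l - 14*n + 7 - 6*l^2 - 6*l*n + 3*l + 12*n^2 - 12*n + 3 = -6*l^2 + 14*l + 12*n^2 + n*(-6*l - 26) + 12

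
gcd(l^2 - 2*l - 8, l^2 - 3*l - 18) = 1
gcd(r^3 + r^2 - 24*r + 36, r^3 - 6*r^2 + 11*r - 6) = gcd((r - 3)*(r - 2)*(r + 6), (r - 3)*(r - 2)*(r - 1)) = r^2 - 5*r + 6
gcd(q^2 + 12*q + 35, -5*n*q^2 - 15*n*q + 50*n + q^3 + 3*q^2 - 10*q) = q + 5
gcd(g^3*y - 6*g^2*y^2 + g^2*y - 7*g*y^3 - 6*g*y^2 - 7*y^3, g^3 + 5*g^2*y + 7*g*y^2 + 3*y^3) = g + y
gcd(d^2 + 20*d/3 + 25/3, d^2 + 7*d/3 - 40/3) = d + 5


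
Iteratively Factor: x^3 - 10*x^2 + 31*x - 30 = (x - 3)*(x^2 - 7*x + 10) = (x - 5)*(x - 3)*(x - 2)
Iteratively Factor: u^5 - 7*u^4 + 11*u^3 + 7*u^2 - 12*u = (u)*(u^4 - 7*u^3 + 11*u^2 + 7*u - 12) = u*(u - 1)*(u^3 - 6*u^2 + 5*u + 12) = u*(u - 1)*(u + 1)*(u^2 - 7*u + 12) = u*(u - 3)*(u - 1)*(u + 1)*(u - 4)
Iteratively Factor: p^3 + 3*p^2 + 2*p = (p + 1)*(p^2 + 2*p) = p*(p + 1)*(p + 2)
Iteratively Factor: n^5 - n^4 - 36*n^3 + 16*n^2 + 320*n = (n - 5)*(n^4 + 4*n^3 - 16*n^2 - 64*n) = (n - 5)*(n + 4)*(n^3 - 16*n) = (n - 5)*(n + 4)^2*(n^2 - 4*n) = n*(n - 5)*(n + 4)^2*(n - 4)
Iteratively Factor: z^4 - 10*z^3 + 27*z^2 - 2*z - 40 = (z - 5)*(z^3 - 5*z^2 + 2*z + 8) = (z - 5)*(z + 1)*(z^2 - 6*z + 8) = (z - 5)*(z - 4)*(z + 1)*(z - 2)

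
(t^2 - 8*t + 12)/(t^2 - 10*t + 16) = (t - 6)/(t - 8)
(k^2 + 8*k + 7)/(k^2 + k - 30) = (k^2 + 8*k + 7)/(k^2 + k - 30)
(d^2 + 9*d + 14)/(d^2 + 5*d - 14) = (d + 2)/(d - 2)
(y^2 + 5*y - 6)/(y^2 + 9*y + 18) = (y - 1)/(y + 3)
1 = 1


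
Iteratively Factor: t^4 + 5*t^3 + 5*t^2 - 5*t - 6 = (t - 1)*(t^3 + 6*t^2 + 11*t + 6) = (t - 1)*(t + 2)*(t^2 + 4*t + 3) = (t - 1)*(t + 1)*(t + 2)*(t + 3)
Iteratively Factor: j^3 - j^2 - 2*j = (j + 1)*(j^2 - 2*j) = j*(j + 1)*(j - 2)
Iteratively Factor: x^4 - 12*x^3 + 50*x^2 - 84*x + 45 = (x - 5)*(x^3 - 7*x^2 + 15*x - 9) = (x - 5)*(x - 3)*(x^2 - 4*x + 3) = (x - 5)*(x - 3)^2*(x - 1)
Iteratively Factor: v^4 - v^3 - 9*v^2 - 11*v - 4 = (v - 4)*(v^3 + 3*v^2 + 3*v + 1) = (v - 4)*(v + 1)*(v^2 + 2*v + 1) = (v - 4)*(v + 1)^2*(v + 1)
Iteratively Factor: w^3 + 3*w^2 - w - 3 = (w + 1)*(w^2 + 2*w - 3) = (w + 1)*(w + 3)*(w - 1)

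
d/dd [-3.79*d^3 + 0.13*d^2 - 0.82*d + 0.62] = -11.37*d^2 + 0.26*d - 0.82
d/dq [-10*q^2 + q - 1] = 1 - 20*q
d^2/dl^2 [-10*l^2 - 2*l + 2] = -20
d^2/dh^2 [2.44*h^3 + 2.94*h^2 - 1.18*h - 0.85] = 14.64*h + 5.88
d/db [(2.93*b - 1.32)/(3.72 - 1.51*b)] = (13.448664*b - 33.131808)/(1.51*b - 3.72)^3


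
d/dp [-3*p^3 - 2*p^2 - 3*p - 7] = -9*p^2 - 4*p - 3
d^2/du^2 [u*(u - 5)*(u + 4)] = 6*u - 2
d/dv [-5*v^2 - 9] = -10*v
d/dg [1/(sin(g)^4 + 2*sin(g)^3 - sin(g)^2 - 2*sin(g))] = 2*(-2*sin(g)^3 - 3*sin(g)^2 + sin(g) + 1)/((sin(g) + 2)^2*sin(g)^2*cos(g)^3)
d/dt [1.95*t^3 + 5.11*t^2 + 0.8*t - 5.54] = 5.85*t^2 + 10.22*t + 0.8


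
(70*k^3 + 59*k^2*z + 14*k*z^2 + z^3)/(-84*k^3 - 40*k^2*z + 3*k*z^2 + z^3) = (5*k + z)/(-6*k + z)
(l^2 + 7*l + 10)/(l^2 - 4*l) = (l^2 + 7*l + 10)/(l*(l - 4))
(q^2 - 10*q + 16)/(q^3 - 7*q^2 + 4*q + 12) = (q - 8)/(q^2 - 5*q - 6)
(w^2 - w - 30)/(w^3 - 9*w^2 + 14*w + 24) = (w + 5)/(w^2 - 3*w - 4)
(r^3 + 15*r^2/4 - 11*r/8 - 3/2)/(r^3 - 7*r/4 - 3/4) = (4*r^2 + 13*r - 12)/(2*(2*r^2 - r - 3))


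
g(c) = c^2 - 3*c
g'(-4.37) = -11.74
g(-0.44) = 1.51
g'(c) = 2*c - 3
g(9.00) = 54.00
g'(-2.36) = -7.72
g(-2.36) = 12.65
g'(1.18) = -0.64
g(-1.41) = 6.22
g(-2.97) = 17.73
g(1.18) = -2.15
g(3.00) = 0.00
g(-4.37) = 32.21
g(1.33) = -2.22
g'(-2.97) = -8.94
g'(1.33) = -0.34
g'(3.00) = 3.00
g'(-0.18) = -3.36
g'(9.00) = 15.00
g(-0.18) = 0.57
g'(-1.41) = -5.82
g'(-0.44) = -3.88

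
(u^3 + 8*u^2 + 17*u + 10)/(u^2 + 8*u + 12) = (u^2 + 6*u + 5)/(u + 6)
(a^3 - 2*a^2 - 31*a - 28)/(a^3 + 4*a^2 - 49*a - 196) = (a + 1)/(a + 7)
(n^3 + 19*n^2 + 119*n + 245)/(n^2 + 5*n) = n + 14 + 49/n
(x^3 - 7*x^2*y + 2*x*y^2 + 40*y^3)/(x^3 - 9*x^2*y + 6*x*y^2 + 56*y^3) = (x - 5*y)/(x - 7*y)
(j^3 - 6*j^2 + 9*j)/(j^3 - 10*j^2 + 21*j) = (j - 3)/(j - 7)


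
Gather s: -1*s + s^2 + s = s^2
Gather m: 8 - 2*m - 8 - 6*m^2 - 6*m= -6*m^2 - 8*m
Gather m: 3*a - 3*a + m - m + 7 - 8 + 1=0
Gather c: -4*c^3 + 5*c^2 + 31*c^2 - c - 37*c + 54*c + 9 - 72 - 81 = -4*c^3 + 36*c^2 + 16*c - 144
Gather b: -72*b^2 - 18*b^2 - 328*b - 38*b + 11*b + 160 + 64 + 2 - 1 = -90*b^2 - 355*b + 225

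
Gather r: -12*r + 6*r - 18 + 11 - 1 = -6*r - 8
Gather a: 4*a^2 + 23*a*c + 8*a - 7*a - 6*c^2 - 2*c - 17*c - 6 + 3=4*a^2 + a*(23*c + 1) - 6*c^2 - 19*c - 3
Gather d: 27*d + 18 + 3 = 27*d + 21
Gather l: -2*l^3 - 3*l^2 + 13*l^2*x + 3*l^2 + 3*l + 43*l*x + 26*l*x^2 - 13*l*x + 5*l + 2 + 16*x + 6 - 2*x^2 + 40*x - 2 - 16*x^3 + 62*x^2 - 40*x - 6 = -2*l^3 + 13*l^2*x + l*(26*x^2 + 30*x + 8) - 16*x^3 + 60*x^2 + 16*x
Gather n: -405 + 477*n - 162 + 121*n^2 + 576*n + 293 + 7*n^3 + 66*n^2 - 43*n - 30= 7*n^3 + 187*n^2 + 1010*n - 304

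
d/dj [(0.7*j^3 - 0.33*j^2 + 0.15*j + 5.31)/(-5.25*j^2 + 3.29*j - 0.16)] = (-3.675*j^4 + 4.606*j^3 - 0.6342*j^2 + 55.8606*j - 17.4939)/(27.5625*j^4 - 34.545*j^3 + 12.5041*j^2 - 1.0528*j + 0.0256)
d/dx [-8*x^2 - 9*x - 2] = -16*x - 9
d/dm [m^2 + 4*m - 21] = 2*m + 4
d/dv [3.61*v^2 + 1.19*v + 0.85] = 7.22*v + 1.19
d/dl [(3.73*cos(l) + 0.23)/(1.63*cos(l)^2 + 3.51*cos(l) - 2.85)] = (6.0799*cos(l)^2 + 0.7498*cos(l) + 11.4378)*sin(l)/(2.6569*cos(l)^4 + 11.4426*cos(l)^3 + 3.0291*cos(l)^2 - 20.007*cos(l) + 8.1225)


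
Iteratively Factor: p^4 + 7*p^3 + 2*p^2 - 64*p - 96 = (p - 3)*(p^3 + 10*p^2 + 32*p + 32) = (p - 3)*(p + 4)*(p^2 + 6*p + 8) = (p - 3)*(p + 4)^2*(p + 2)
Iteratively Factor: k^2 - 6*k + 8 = (k - 2)*(k - 4)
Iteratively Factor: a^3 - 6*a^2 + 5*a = (a)*(a^2 - 6*a + 5) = a*(a - 5)*(a - 1)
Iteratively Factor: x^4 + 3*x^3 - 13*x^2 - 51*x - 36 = (x - 4)*(x^3 + 7*x^2 + 15*x + 9) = (x - 4)*(x + 3)*(x^2 + 4*x + 3) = (x - 4)*(x + 1)*(x + 3)*(x + 3)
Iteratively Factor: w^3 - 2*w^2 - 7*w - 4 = (w - 4)*(w^2 + 2*w + 1) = (w - 4)*(w + 1)*(w + 1)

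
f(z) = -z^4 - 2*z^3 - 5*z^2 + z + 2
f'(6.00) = -1139.00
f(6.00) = -1900.00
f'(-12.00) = 6169.00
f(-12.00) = -18010.00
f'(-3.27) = 109.41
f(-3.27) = -99.14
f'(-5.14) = 437.07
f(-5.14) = -561.64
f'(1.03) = -20.04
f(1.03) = -5.59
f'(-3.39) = 121.78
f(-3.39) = -113.00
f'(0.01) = 0.90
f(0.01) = 2.01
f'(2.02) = -76.65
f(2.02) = -49.52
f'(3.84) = -352.37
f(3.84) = -398.57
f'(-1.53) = 16.58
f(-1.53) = -9.55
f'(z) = -4*z^3 - 6*z^2 - 10*z + 1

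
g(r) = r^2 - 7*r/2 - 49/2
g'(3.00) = 2.50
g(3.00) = -26.00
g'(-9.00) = -21.50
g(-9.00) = 88.00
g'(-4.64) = -12.78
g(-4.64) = 13.27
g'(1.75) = 0.00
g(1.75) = -27.56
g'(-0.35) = -4.20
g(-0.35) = -23.15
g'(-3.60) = -10.70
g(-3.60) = 1.06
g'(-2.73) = -8.96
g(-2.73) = -7.49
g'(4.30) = 5.10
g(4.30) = -21.06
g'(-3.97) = -11.44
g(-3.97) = 5.16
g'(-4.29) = -12.08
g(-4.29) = 8.92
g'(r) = 2*r - 7/2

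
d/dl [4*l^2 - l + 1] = 8*l - 1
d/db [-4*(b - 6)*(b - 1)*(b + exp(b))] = -4*b^2*exp(b) - 12*b^2 + 20*b*exp(b) + 56*b + 4*exp(b) - 24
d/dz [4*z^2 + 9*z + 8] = 8*z + 9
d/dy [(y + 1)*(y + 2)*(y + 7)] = 3*y^2 + 20*y + 23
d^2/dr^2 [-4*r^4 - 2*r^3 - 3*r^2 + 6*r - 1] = -48*r^2 - 12*r - 6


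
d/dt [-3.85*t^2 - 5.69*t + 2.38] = -7.7*t - 5.69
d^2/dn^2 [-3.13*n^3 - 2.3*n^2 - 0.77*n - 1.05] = -18.78*n - 4.6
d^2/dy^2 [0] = 0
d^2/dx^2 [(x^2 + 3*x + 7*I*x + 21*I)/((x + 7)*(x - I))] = (x^3*(-8 + 16*I) + 168*I*x^2 + x*(-168 + 1008*I) - 448 + 2408*I)/(x^6 + x^5*(21 - 3*I) + x^4*(144 - 63*I) + x^3*(280 - 440*I) + x^2*(-441 - 1008*I) + x*(-1029 + 147*I) + 343*I)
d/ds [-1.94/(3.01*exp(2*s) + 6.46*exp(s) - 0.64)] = (11.6788*exp(s) + 12.5324)*exp(s)/(3.01*exp(2*s) + 6.46*exp(s) - 0.64)^2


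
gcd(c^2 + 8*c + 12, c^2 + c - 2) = c + 2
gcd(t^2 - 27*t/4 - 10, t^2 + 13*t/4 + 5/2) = t + 5/4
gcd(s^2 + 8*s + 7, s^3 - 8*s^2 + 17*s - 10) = 1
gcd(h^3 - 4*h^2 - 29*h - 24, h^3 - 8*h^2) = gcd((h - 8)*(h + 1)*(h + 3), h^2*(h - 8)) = h - 8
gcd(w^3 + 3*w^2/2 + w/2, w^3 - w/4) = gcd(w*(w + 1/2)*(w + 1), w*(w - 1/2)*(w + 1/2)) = w^2 + w/2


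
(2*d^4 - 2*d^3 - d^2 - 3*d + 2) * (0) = 0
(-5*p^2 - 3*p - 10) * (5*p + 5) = -25*p^3 - 40*p^2 - 65*p - 50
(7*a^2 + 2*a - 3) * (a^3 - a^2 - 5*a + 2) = 7*a^5 - 5*a^4 - 40*a^3 + 7*a^2 + 19*a - 6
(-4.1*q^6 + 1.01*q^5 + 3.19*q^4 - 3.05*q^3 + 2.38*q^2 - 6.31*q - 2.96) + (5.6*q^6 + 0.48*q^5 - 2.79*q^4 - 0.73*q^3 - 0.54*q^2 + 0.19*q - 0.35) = 1.5*q^6 + 1.49*q^5 + 0.4*q^4 - 3.78*q^3 + 1.84*q^2 - 6.12*q - 3.31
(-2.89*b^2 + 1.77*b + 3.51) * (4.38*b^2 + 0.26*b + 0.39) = -12.6582*b^4 + 7.0012*b^3 + 14.7069*b^2 + 1.6029*b + 1.3689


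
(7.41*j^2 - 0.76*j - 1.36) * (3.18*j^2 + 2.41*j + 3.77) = 23.5638*j^4 + 15.4413*j^3 + 21.7793*j^2 - 6.1428*j - 5.1272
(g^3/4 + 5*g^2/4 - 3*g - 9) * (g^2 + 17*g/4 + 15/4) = g^5/4 + 37*g^4/16 + 13*g^3/4 - 273*g^2/16 - 99*g/2 - 135/4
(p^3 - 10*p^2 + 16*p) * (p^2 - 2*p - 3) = p^5 - 12*p^4 + 33*p^3 - 2*p^2 - 48*p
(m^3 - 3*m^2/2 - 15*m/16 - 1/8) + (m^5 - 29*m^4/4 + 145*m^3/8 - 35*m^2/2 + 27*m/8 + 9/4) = m^5 - 29*m^4/4 + 153*m^3/8 - 19*m^2 + 39*m/16 + 17/8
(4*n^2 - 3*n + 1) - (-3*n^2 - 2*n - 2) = 7*n^2 - n + 3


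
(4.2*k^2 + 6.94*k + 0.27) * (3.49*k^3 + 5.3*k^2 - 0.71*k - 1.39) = 14.658*k^5 + 46.4806*k^4 + 34.7423*k^3 - 9.3344*k^2 - 9.8383*k - 0.3753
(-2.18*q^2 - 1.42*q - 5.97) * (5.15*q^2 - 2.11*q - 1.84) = -11.227*q^4 - 2.7132*q^3 - 23.7381*q^2 + 15.2095*q + 10.9848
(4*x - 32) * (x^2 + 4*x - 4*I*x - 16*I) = 4*x^3 - 16*x^2 - 16*I*x^2 - 128*x + 64*I*x + 512*I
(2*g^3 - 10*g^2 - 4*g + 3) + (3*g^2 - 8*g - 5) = 2*g^3 - 7*g^2 - 12*g - 2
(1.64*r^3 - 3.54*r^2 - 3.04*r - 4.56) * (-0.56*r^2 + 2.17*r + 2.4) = -0.9184*r^5 + 5.5412*r^4 - 2.0434*r^3 - 12.5392*r^2 - 17.1912*r - 10.944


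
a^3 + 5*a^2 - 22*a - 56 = (a - 4)*(a + 2)*(a + 7)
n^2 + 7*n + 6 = (n + 1)*(n + 6)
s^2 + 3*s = s*(s + 3)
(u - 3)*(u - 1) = u^2 - 4*u + 3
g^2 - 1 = (g - 1)*(g + 1)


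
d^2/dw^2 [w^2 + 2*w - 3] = 2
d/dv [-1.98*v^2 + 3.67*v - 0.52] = 3.67 - 3.96*v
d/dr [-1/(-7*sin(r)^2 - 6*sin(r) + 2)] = -2*(7*sin(r) + 3)*cos(r)/(7*sin(r)^2 + 6*sin(r) - 2)^2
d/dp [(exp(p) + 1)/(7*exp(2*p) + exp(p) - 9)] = (-(exp(p) + 1)*(14*exp(p) + 1) + 7*exp(2*p) + exp(p) - 9)*exp(p)/(7*exp(2*p) + exp(p) - 9)^2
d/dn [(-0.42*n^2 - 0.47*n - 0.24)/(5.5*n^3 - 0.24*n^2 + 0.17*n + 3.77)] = (2.31*n^4 + 5.17*n^3 + 3.7758*n^2 - 3.282*n - 1.7311)/(30.25*n^6 - 2.64*n^5 + 1.9276*n^4 + 41.3884*n^3 - 1.7807*n^2 + 1.2818*n + 14.2129)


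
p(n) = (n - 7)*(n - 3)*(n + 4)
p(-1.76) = 93.40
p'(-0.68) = -9.45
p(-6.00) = -234.00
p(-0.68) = 93.83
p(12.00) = 720.00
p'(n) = (n - 7)*(n - 3) + (n - 7)*(n + 4) + (n - 3)*(n + 4) = 3*n^2 - 12*n - 19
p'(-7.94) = 265.41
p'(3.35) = -25.53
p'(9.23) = 125.82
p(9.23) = 183.80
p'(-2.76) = 36.97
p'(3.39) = -25.20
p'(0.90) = -27.37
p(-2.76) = 69.71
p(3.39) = -10.40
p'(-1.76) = 11.41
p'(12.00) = 269.00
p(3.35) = -9.39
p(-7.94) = -643.97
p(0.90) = 62.77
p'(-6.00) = 161.00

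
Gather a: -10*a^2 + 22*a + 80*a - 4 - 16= -10*a^2 + 102*a - 20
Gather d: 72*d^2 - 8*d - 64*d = 72*d^2 - 72*d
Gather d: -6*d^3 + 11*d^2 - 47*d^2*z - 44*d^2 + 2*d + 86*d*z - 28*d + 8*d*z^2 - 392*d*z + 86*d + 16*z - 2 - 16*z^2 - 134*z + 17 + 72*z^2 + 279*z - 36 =-6*d^3 + d^2*(-47*z - 33) + d*(8*z^2 - 306*z + 60) + 56*z^2 + 161*z - 21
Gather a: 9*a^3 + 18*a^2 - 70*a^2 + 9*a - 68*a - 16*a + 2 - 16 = 9*a^3 - 52*a^2 - 75*a - 14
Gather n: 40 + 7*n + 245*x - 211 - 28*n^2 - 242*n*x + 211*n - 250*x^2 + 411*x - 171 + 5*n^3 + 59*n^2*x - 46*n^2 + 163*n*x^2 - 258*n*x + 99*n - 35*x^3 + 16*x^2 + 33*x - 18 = 5*n^3 + n^2*(59*x - 74) + n*(163*x^2 - 500*x + 317) - 35*x^3 - 234*x^2 + 689*x - 360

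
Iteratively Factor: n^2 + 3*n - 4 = (n + 4)*(n - 1)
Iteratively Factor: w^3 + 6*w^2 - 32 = (w + 4)*(w^2 + 2*w - 8) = (w + 4)^2*(w - 2)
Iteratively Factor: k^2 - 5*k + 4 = (k - 1)*(k - 4)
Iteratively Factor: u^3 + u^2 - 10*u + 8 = (u - 2)*(u^2 + 3*u - 4) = (u - 2)*(u + 4)*(u - 1)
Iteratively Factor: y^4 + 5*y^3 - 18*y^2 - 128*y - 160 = (y + 2)*(y^3 + 3*y^2 - 24*y - 80) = (y + 2)*(y + 4)*(y^2 - y - 20) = (y - 5)*(y + 2)*(y + 4)*(y + 4)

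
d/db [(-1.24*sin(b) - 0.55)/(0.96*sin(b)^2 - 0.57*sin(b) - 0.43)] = (1.1904*sin(b)^2 + 1.056*sin(b) + 0.2197)*cos(b)/(0.9216*sin(b)^4 - 1.0944*sin(b)^3 - 0.5007*sin(b)^2 + 0.4902*sin(b) + 0.1849)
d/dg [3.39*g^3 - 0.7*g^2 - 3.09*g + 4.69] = 10.17*g^2 - 1.4*g - 3.09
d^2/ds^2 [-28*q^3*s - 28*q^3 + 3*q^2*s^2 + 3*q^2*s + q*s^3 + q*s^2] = 2*q*(3*q + 3*s + 1)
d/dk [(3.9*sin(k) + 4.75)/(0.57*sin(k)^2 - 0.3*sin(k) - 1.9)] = (-5.415*sin(k) + 1.1115*cos(2*k) - 7.0965)*cos(k)/(-0.57*sin(k)^2 + 0.3*sin(k) + 1.9)^2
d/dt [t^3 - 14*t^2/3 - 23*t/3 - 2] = 3*t^2 - 28*t/3 - 23/3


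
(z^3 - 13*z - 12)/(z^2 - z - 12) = z + 1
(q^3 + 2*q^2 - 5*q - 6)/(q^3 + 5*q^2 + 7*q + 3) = (q - 2)/(q + 1)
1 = 1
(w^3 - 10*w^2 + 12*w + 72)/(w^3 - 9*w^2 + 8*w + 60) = (w - 6)/(w - 5)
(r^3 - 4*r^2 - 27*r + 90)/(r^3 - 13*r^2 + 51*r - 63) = (r^2 - r - 30)/(r^2 - 10*r + 21)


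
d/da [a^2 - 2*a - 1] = 2*a - 2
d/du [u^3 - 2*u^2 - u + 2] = 3*u^2 - 4*u - 1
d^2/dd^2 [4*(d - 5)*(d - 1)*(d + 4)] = 24*d - 16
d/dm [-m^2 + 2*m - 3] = 2 - 2*m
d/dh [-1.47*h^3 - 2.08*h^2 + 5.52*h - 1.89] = -4.41*h^2 - 4.16*h + 5.52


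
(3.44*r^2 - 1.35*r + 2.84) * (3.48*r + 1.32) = 11.9712*r^3 - 0.1572*r^2 + 8.1012*r + 3.7488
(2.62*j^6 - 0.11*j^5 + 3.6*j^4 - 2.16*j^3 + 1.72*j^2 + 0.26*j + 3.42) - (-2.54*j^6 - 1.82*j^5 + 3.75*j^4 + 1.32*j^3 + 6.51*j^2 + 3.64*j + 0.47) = 5.16*j^6 + 1.71*j^5 - 0.15*j^4 - 3.48*j^3 - 4.79*j^2 - 3.38*j + 2.95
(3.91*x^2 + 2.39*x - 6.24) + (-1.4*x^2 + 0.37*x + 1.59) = 2.51*x^2 + 2.76*x - 4.65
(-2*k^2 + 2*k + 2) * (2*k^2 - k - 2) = -4*k^4 + 6*k^3 + 6*k^2 - 6*k - 4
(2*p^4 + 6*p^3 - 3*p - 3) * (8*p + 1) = 16*p^5 + 50*p^4 + 6*p^3 - 24*p^2 - 27*p - 3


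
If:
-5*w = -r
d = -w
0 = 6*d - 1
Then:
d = 1/6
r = -5/6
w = -1/6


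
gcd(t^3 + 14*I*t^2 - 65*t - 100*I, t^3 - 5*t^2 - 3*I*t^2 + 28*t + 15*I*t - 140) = t + 4*I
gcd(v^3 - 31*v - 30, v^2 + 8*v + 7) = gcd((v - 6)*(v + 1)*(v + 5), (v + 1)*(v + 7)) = v + 1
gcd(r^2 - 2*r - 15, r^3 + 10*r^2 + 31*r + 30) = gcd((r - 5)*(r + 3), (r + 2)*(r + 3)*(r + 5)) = r + 3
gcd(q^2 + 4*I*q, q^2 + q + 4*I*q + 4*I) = q + 4*I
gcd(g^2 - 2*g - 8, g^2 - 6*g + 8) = g - 4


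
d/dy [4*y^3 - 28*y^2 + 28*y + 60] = 12*y^2 - 56*y + 28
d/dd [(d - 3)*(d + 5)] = 2*d + 2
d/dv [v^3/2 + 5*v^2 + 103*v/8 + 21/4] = 3*v^2/2 + 10*v + 103/8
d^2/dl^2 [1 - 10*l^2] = -20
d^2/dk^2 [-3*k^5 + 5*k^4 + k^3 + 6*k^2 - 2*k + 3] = -60*k^3 + 60*k^2 + 6*k + 12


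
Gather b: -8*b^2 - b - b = -8*b^2 - 2*b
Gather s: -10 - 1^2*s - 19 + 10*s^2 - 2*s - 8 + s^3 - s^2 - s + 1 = s^3 + 9*s^2 - 4*s - 36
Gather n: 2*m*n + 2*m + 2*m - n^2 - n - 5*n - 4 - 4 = 4*m - n^2 + n*(2*m - 6) - 8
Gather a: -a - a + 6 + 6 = 12 - 2*a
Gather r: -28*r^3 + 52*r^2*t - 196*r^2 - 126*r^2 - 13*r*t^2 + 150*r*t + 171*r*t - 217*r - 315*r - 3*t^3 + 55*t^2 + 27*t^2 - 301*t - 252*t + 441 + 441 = -28*r^3 + r^2*(52*t - 322) + r*(-13*t^2 + 321*t - 532) - 3*t^3 + 82*t^2 - 553*t + 882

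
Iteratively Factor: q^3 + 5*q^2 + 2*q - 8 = (q + 2)*(q^2 + 3*q - 4) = (q - 1)*(q + 2)*(q + 4)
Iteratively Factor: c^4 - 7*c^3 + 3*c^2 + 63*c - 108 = (c - 3)*(c^3 - 4*c^2 - 9*c + 36) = (c - 4)*(c - 3)*(c^2 - 9) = (c - 4)*(c - 3)^2*(c + 3)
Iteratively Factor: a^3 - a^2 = (a)*(a^2 - a) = a^2*(a - 1)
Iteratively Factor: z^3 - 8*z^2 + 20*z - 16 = (z - 2)*(z^2 - 6*z + 8) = (z - 2)^2*(z - 4)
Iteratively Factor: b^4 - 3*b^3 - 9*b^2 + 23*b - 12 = (b - 1)*(b^3 - 2*b^2 - 11*b + 12) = (b - 4)*(b - 1)*(b^2 + 2*b - 3) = (b - 4)*(b - 1)*(b + 3)*(b - 1)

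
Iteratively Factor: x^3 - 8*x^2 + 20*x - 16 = (x - 2)*(x^2 - 6*x + 8) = (x - 2)^2*(x - 4)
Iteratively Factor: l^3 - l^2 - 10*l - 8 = (l + 2)*(l^2 - 3*l - 4) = (l - 4)*(l + 2)*(l + 1)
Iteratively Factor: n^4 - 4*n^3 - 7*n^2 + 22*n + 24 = (n - 4)*(n^3 - 7*n - 6) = (n - 4)*(n + 2)*(n^2 - 2*n - 3) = (n - 4)*(n - 3)*(n + 2)*(n + 1)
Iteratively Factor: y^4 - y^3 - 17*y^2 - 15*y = (y + 3)*(y^3 - 4*y^2 - 5*y) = (y + 1)*(y + 3)*(y^2 - 5*y) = (y - 5)*(y + 1)*(y + 3)*(y)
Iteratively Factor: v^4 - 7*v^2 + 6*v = (v - 2)*(v^3 + 2*v^2 - 3*v) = (v - 2)*(v - 1)*(v^2 + 3*v) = (v - 2)*(v - 1)*(v + 3)*(v)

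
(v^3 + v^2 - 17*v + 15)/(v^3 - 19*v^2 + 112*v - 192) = (v^2 + 4*v - 5)/(v^2 - 16*v + 64)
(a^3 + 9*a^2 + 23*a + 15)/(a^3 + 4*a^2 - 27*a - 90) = (a^2 + 6*a + 5)/(a^2 + a - 30)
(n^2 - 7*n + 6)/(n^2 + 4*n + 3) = (n^2 - 7*n + 6)/(n^2 + 4*n + 3)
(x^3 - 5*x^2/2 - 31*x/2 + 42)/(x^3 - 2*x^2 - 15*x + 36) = (x - 7/2)/(x - 3)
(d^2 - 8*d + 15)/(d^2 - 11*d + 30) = (d - 3)/(d - 6)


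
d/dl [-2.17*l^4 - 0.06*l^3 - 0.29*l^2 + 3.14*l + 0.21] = -8.68*l^3 - 0.18*l^2 - 0.58*l + 3.14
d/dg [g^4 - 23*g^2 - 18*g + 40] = 4*g^3 - 46*g - 18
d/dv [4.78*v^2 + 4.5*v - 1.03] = 9.56*v + 4.5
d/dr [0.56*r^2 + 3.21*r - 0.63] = 1.12*r + 3.21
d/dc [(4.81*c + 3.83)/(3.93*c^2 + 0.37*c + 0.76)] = (-18.9033*c^2 - 30.1038*c + 2.2385)/(15.4449*c^4 + 2.9082*c^3 + 6.1105*c^2 + 0.5624*c + 0.5776)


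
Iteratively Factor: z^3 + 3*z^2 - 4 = (z - 1)*(z^2 + 4*z + 4) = (z - 1)*(z + 2)*(z + 2)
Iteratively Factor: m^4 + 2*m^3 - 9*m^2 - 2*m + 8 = (m - 1)*(m^3 + 3*m^2 - 6*m - 8) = (m - 1)*(m + 4)*(m^2 - m - 2) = (m - 2)*(m - 1)*(m + 4)*(m + 1)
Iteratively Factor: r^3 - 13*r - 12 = (r + 3)*(r^2 - 3*r - 4) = (r - 4)*(r + 3)*(r + 1)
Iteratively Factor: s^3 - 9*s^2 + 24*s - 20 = (s - 2)*(s^2 - 7*s + 10) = (s - 5)*(s - 2)*(s - 2)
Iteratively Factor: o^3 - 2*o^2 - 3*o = (o + 1)*(o^2 - 3*o) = o*(o + 1)*(o - 3)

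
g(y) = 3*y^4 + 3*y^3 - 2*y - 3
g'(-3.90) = -576.94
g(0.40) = -3.53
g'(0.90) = 14.04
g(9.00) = 21849.00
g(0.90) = -0.64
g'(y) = 12*y^3 + 9*y^2 - 2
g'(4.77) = 1505.15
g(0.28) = -3.48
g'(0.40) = 0.21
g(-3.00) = 165.00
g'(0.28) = -1.03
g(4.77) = 1866.14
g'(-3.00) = -245.00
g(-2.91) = 144.02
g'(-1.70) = -34.95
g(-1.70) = 10.72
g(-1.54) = 6.00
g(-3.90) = 520.88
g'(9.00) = 9475.00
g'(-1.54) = -24.48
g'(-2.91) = -221.49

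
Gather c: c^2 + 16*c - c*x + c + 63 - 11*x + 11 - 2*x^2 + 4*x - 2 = c^2 + c*(17 - x) - 2*x^2 - 7*x + 72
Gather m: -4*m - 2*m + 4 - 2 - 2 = -6*m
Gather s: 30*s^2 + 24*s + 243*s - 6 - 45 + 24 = 30*s^2 + 267*s - 27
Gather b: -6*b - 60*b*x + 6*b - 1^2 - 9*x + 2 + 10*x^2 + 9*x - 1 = -60*b*x + 10*x^2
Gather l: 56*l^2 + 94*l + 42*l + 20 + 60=56*l^2 + 136*l + 80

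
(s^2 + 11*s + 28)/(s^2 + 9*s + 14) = (s + 4)/(s + 2)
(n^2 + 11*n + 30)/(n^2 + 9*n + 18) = (n + 5)/(n + 3)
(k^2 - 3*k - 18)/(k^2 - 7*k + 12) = (k^2 - 3*k - 18)/(k^2 - 7*k + 12)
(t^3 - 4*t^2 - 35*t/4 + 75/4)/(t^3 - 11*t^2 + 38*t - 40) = (t^2 + t - 15/4)/(t^2 - 6*t + 8)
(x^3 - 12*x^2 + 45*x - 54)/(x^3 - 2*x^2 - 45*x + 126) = (x - 3)/(x + 7)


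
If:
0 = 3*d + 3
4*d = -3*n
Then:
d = -1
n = 4/3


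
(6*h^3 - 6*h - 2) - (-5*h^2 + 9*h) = 6*h^3 + 5*h^2 - 15*h - 2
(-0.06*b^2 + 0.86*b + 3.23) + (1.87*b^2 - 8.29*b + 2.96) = 1.81*b^2 - 7.43*b + 6.19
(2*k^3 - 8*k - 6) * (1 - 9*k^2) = -18*k^5 + 74*k^3 + 54*k^2 - 8*k - 6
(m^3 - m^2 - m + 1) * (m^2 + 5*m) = m^5 + 4*m^4 - 6*m^3 - 4*m^2 + 5*m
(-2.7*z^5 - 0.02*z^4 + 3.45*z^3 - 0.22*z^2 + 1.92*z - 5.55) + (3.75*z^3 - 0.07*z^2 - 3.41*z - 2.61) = -2.7*z^5 - 0.02*z^4 + 7.2*z^3 - 0.29*z^2 - 1.49*z - 8.16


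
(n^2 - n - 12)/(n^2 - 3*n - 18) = (n - 4)/(n - 6)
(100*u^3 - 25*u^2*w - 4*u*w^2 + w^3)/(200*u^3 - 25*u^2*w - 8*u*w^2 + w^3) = (4*u - w)/(8*u - w)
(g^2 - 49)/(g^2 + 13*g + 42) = (g - 7)/(g + 6)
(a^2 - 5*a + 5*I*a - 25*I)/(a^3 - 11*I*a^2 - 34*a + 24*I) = (a^2 + 5*a*(-1 + I) - 25*I)/(a^3 - 11*I*a^2 - 34*a + 24*I)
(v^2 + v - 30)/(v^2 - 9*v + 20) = (v + 6)/(v - 4)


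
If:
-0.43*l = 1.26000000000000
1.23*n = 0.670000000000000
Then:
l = -2.93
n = 0.54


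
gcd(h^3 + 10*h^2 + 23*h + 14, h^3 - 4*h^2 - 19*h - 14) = h^2 + 3*h + 2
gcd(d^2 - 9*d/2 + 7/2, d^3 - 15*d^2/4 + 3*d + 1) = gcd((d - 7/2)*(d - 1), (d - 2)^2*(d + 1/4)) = 1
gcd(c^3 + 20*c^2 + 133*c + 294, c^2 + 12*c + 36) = c + 6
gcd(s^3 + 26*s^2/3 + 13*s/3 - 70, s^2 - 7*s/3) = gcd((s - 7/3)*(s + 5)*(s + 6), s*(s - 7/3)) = s - 7/3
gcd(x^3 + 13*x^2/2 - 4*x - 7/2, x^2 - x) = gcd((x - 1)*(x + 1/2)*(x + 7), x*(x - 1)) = x - 1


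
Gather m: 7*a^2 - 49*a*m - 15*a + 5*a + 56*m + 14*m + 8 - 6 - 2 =7*a^2 - 10*a + m*(70 - 49*a)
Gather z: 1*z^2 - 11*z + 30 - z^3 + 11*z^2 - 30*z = -z^3 + 12*z^2 - 41*z + 30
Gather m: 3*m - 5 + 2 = 3*m - 3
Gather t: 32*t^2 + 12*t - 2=32*t^2 + 12*t - 2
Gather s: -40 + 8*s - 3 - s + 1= 7*s - 42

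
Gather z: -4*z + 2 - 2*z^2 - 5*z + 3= -2*z^2 - 9*z + 5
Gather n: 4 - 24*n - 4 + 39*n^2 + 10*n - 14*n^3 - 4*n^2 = -14*n^3 + 35*n^2 - 14*n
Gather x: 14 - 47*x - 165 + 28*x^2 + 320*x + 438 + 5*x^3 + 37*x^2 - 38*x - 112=5*x^3 + 65*x^2 + 235*x + 175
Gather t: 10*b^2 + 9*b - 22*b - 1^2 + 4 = 10*b^2 - 13*b + 3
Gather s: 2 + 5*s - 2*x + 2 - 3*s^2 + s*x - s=-3*s^2 + s*(x + 4) - 2*x + 4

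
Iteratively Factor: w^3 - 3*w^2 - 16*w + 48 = (w - 4)*(w^2 + w - 12) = (w - 4)*(w + 4)*(w - 3)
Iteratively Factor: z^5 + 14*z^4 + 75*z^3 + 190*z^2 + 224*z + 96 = (z + 1)*(z^4 + 13*z^3 + 62*z^2 + 128*z + 96) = (z + 1)*(z + 4)*(z^3 + 9*z^2 + 26*z + 24) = (z + 1)*(z + 4)^2*(z^2 + 5*z + 6) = (z + 1)*(z + 3)*(z + 4)^2*(z + 2)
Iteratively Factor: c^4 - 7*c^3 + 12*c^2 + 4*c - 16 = (c - 2)*(c^3 - 5*c^2 + 2*c + 8) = (c - 4)*(c - 2)*(c^2 - c - 2) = (c - 4)*(c - 2)^2*(c + 1)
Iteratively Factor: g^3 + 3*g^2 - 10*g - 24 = (g + 2)*(g^2 + g - 12) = (g + 2)*(g + 4)*(g - 3)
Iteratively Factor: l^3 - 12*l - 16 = (l - 4)*(l^2 + 4*l + 4) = (l - 4)*(l + 2)*(l + 2)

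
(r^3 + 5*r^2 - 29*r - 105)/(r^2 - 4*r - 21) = (r^2 + 2*r - 35)/(r - 7)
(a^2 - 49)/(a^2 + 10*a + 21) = (a - 7)/(a + 3)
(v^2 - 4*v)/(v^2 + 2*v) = (v - 4)/(v + 2)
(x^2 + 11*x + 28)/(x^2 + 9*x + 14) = (x + 4)/(x + 2)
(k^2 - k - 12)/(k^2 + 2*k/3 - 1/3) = 3*(k^2 - k - 12)/(3*k^2 + 2*k - 1)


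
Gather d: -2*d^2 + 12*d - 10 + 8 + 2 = -2*d^2 + 12*d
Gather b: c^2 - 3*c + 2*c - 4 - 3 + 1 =c^2 - c - 6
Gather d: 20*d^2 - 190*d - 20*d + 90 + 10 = 20*d^2 - 210*d + 100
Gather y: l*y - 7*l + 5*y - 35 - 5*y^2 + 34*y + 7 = -7*l - 5*y^2 + y*(l + 39) - 28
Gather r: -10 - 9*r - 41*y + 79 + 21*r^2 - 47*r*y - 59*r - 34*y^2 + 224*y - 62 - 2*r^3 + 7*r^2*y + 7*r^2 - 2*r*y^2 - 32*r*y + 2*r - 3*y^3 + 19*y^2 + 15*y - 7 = -2*r^3 + r^2*(7*y + 28) + r*(-2*y^2 - 79*y - 66) - 3*y^3 - 15*y^2 + 198*y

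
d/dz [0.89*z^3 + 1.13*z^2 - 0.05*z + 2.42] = 2.67*z^2 + 2.26*z - 0.05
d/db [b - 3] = 1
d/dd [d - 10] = 1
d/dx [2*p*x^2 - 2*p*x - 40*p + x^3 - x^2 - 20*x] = 4*p*x - 2*p + 3*x^2 - 2*x - 20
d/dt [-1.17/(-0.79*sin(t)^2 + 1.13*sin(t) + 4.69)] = (1.3221 - 1.8486*sin(t))*cos(t)/(-0.79*sin(t)^2 + 1.13*sin(t) + 4.69)^2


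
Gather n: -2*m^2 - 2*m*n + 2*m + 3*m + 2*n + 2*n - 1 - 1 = -2*m^2 + 5*m + n*(4 - 2*m) - 2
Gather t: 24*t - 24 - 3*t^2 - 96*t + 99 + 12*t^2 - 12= 9*t^2 - 72*t + 63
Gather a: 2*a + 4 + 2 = 2*a + 6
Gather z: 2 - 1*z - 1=1 - z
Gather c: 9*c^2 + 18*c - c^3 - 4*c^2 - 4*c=-c^3 + 5*c^2 + 14*c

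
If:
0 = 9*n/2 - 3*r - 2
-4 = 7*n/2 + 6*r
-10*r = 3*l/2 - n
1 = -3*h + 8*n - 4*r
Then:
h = 5/9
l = 40/9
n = 0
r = -2/3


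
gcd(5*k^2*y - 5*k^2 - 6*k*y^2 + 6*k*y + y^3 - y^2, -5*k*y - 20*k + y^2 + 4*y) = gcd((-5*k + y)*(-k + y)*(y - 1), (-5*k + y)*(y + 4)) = -5*k + y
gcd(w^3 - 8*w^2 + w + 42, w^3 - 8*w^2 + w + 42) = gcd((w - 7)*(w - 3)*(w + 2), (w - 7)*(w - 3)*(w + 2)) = w^3 - 8*w^2 + w + 42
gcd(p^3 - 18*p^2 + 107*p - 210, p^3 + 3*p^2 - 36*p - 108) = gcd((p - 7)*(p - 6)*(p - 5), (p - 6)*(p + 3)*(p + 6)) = p - 6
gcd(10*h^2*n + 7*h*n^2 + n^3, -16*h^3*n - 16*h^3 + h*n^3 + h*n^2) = 1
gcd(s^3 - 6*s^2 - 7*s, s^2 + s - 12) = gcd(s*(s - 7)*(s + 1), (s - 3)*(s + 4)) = 1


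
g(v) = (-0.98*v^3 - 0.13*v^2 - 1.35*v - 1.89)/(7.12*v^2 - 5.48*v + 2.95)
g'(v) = (5.48 - 14.24*v)*(-0.98*v^3 - 0.13*v^2 - 1.35*v - 1.89)/(7.12*v^2 - 5.48*v + 2.95)^2 + (-2.94*v^2 - 0.26*v - 1.35)/(7.12*v^2 - 5.48*v + 2.95)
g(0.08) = -0.78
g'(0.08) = -1.87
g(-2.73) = 0.29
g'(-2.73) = -0.13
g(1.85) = -0.64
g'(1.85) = 0.09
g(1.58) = -0.68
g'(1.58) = 0.21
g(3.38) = -0.70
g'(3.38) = -0.09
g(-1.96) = 0.19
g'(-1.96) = -0.14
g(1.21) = -0.81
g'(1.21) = 0.52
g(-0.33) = -0.26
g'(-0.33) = -0.76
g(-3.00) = 0.33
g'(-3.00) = -0.13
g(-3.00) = 0.33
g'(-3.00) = -0.13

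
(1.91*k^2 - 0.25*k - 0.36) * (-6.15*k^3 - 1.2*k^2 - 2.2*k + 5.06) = -11.7465*k^5 - 0.7545*k^4 - 1.688*k^3 + 10.6466*k^2 - 0.473*k - 1.8216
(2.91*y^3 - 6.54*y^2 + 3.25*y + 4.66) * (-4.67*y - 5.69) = -13.5897*y^4 + 13.9839*y^3 + 22.0351*y^2 - 40.2547*y - 26.5154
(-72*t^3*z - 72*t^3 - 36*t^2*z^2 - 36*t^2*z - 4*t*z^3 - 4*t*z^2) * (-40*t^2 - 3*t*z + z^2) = 2880*t^5*z + 2880*t^5 + 1656*t^4*z^2 + 1656*t^4*z + 196*t^3*z^3 + 196*t^3*z^2 - 24*t^2*z^4 - 24*t^2*z^3 - 4*t*z^5 - 4*t*z^4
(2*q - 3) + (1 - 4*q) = -2*q - 2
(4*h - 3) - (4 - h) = 5*h - 7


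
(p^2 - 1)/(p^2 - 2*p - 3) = (p - 1)/(p - 3)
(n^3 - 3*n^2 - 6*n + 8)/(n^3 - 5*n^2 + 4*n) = (n + 2)/n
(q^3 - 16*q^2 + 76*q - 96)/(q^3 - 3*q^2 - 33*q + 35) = (q^3 - 16*q^2 + 76*q - 96)/(q^3 - 3*q^2 - 33*q + 35)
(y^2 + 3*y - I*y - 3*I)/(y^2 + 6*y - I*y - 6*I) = (y + 3)/(y + 6)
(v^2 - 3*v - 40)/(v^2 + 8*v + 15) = (v - 8)/(v + 3)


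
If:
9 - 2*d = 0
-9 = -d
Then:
No Solution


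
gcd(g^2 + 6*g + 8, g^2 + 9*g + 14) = g + 2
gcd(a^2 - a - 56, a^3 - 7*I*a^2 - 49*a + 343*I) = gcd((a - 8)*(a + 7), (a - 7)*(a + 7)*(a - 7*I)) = a + 7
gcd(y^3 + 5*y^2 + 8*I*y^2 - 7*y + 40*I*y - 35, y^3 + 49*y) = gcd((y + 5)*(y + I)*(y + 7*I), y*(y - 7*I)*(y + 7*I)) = y + 7*I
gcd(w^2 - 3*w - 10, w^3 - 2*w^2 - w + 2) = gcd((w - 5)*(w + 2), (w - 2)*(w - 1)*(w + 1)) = 1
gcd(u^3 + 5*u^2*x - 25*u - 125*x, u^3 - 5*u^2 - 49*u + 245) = u - 5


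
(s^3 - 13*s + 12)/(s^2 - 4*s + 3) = s + 4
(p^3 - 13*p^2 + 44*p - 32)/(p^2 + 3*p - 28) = (p^2 - 9*p + 8)/(p + 7)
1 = 1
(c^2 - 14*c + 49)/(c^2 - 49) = (c - 7)/(c + 7)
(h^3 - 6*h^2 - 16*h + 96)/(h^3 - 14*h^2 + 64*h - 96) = (h + 4)/(h - 4)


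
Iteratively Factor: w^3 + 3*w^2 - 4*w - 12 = (w + 3)*(w^2 - 4) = (w - 2)*(w + 3)*(w + 2)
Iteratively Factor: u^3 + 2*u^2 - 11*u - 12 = (u + 1)*(u^2 + u - 12) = (u + 1)*(u + 4)*(u - 3)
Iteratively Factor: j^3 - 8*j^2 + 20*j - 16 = (j - 4)*(j^2 - 4*j + 4) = (j - 4)*(j - 2)*(j - 2)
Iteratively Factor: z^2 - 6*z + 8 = (z - 2)*(z - 4)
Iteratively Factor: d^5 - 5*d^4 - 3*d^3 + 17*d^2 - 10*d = (d + 2)*(d^4 - 7*d^3 + 11*d^2 - 5*d) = (d - 5)*(d + 2)*(d^3 - 2*d^2 + d) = (d - 5)*(d - 1)*(d + 2)*(d^2 - d) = (d - 5)*(d - 1)^2*(d + 2)*(d)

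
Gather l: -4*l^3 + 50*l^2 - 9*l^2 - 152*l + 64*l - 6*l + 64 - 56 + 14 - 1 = -4*l^3 + 41*l^2 - 94*l + 21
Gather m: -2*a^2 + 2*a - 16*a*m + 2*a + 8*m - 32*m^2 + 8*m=-2*a^2 + 4*a - 32*m^2 + m*(16 - 16*a)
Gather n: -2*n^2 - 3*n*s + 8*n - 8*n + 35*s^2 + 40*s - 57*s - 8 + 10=-2*n^2 - 3*n*s + 35*s^2 - 17*s + 2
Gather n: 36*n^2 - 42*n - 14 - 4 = 36*n^2 - 42*n - 18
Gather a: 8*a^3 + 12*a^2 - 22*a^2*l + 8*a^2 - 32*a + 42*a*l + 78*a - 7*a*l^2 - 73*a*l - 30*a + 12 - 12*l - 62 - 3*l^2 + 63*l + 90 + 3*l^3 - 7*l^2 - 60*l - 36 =8*a^3 + a^2*(20 - 22*l) + a*(-7*l^2 - 31*l + 16) + 3*l^3 - 10*l^2 - 9*l + 4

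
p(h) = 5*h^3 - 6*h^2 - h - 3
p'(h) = 15*h^2 - 12*h - 1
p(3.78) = 177.54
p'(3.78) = 167.97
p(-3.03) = -194.15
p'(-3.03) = 173.07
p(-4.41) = -544.11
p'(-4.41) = 343.64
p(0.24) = -3.52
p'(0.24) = -3.02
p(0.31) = -3.74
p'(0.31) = -3.28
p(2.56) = 39.00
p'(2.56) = 66.58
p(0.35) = -3.87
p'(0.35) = -3.36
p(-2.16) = -79.22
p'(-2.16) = 94.90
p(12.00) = 7761.00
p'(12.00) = 2015.00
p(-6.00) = -1293.00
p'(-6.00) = 611.00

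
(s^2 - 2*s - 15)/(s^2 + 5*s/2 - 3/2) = 2*(s - 5)/(2*s - 1)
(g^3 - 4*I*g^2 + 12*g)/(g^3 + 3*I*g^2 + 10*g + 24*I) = g*(g - 6*I)/(g^2 + I*g + 12)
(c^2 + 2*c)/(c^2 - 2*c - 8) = c/(c - 4)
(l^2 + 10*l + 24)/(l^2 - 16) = (l + 6)/(l - 4)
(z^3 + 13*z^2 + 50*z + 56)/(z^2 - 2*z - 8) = (z^2 + 11*z + 28)/(z - 4)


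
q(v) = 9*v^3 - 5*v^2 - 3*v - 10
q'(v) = 27*v^2 - 10*v - 3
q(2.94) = 166.67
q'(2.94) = 200.98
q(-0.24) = -9.69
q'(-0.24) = 0.96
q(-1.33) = -36.03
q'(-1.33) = 58.06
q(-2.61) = -196.25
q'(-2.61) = 207.03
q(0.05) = -10.16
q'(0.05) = -3.43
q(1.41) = 1.06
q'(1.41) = 36.58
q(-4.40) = -860.26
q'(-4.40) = 563.72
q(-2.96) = -278.34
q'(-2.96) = 263.16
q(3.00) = 179.00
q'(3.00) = 210.00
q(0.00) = -10.00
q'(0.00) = -3.00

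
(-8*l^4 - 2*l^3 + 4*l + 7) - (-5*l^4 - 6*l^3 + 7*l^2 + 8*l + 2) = -3*l^4 + 4*l^3 - 7*l^2 - 4*l + 5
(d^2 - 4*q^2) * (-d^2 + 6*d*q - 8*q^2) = -d^4 + 6*d^3*q - 4*d^2*q^2 - 24*d*q^3 + 32*q^4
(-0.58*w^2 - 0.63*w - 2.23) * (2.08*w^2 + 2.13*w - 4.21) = -1.2064*w^4 - 2.5458*w^3 - 3.5385*w^2 - 2.0976*w + 9.3883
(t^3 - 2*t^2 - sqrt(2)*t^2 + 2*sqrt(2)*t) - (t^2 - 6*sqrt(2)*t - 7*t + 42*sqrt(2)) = t^3 - 3*t^2 - sqrt(2)*t^2 + 7*t + 8*sqrt(2)*t - 42*sqrt(2)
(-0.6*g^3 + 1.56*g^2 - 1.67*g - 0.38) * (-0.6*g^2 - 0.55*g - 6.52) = 0.36*g^5 - 0.606*g^4 + 4.056*g^3 - 9.0247*g^2 + 11.0974*g + 2.4776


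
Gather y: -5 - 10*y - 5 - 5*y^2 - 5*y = -5*y^2 - 15*y - 10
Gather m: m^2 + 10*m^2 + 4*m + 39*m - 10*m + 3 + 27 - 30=11*m^2 + 33*m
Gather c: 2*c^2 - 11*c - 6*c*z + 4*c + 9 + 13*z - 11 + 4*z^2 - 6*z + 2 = 2*c^2 + c*(-6*z - 7) + 4*z^2 + 7*z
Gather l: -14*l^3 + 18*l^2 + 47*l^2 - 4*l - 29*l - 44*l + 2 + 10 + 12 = -14*l^3 + 65*l^2 - 77*l + 24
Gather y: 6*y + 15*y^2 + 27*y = 15*y^2 + 33*y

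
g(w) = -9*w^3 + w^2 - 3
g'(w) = -27*w^2 + 2*w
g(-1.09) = 9.84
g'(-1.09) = -34.26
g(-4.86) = 1053.74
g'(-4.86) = -647.45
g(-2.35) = 119.32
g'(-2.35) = -153.81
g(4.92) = -1050.65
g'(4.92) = -643.73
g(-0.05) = -3.00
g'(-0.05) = -0.17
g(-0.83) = 2.83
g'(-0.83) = -20.26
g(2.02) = -73.10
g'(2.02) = -106.13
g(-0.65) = -0.11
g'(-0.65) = -12.71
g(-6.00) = 1977.00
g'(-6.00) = -984.00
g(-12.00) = 15693.00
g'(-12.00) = -3912.00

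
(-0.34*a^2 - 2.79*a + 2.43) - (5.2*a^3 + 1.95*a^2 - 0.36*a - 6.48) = -5.2*a^3 - 2.29*a^2 - 2.43*a + 8.91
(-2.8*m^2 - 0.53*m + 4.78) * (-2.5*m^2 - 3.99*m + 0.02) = 7.0*m^4 + 12.497*m^3 - 9.8913*m^2 - 19.0828*m + 0.0956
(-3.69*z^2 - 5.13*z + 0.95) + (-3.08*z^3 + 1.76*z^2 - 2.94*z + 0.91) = -3.08*z^3 - 1.93*z^2 - 8.07*z + 1.86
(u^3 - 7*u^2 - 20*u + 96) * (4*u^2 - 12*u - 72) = 4*u^5 - 40*u^4 - 68*u^3 + 1128*u^2 + 288*u - 6912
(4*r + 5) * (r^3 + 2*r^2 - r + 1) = 4*r^4 + 13*r^3 + 6*r^2 - r + 5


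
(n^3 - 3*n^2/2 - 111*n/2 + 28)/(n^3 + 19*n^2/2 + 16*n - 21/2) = (n - 8)/(n + 3)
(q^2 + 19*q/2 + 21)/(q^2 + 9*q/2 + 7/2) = (q + 6)/(q + 1)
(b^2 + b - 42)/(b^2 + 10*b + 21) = (b - 6)/(b + 3)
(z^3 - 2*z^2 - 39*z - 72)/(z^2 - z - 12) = (z^2 - 5*z - 24)/(z - 4)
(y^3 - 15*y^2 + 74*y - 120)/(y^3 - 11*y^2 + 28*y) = (y^2 - 11*y + 30)/(y*(y - 7))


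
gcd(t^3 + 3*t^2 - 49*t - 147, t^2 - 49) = t^2 - 49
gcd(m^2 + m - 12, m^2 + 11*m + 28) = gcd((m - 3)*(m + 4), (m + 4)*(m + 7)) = m + 4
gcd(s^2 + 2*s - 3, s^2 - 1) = s - 1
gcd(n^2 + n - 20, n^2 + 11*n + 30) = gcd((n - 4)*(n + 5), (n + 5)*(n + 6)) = n + 5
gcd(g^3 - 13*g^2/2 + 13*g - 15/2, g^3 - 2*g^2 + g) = g - 1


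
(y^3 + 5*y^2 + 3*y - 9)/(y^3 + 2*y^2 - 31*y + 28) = (y^2 + 6*y + 9)/(y^2 + 3*y - 28)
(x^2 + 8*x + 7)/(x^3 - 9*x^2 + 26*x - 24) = (x^2 + 8*x + 7)/(x^3 - 9*x^2 + 26*x - 24)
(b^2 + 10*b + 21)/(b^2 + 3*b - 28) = (b + 3)/(b - 4)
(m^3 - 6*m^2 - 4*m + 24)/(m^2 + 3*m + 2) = (m^2 - 8*m + 12)/(m + 1)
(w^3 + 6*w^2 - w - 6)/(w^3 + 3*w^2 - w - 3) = (w + 6)/(w + 3)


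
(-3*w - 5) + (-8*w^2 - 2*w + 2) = -8*w^2 - 5*w - 3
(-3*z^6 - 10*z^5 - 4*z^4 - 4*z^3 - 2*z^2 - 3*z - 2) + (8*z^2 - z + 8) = -3*z^6 - 10*z^5 - 4*z^4 - 4*z^3 + 6*z^2 - 4*z + 6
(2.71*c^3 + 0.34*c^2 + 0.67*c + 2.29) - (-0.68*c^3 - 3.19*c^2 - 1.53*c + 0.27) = 3.39*c^3 + 3.53*c^2 + 2.2*c + 2.02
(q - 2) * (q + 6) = q^2 + 4*q - 12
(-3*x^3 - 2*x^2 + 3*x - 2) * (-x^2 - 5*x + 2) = 3*x^5 + 17*x^4 + x^3 - 17*x^2 + 16*x - 4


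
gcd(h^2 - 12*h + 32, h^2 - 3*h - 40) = h - 8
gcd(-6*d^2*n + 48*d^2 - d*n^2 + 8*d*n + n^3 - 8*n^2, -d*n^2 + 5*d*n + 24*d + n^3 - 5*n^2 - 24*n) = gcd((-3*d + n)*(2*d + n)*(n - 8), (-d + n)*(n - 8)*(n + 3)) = n - 8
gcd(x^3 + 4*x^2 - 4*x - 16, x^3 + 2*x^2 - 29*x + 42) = x - 2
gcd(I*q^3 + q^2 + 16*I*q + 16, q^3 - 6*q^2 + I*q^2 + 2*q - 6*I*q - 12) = q - I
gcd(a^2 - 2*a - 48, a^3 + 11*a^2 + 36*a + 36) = a + 6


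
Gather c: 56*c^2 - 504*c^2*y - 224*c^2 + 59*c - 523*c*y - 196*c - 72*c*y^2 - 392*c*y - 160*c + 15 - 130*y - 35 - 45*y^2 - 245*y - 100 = c^2*(-504*y - 168) + c*(-72*y^2 - 915*y - 297) - 45*y^2 - 375*y - 120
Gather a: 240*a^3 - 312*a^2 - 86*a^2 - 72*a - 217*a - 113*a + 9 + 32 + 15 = 240*a^3 - 398*a^2 - 402*a + 56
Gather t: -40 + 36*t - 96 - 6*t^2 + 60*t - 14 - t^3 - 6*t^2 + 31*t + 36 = -t^3 - 12*t^2 + 127*t - 114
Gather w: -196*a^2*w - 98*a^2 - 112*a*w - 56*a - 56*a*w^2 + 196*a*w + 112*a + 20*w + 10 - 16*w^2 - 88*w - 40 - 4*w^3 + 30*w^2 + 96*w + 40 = -98*a^2 + 56*a - 4*w^3 + w^2*(14 - 56*a) + w*(-196*a^2 + 84*a + 28) + 10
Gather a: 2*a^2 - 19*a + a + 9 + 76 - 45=2*a^2 - 18*a + 40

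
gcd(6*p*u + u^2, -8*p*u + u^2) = u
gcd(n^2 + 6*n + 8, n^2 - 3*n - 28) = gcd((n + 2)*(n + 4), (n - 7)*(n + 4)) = n + 4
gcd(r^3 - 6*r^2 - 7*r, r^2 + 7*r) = r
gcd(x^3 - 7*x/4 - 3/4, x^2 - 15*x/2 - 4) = x + 1/2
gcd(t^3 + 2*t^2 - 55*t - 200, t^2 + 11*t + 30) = t + 5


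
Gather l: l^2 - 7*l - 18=l^2 - 7*l - 18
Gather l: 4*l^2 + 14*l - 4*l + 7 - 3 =4*l^2 + 10*l + 4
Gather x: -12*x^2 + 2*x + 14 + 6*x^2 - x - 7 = -6*x^2 + x + 7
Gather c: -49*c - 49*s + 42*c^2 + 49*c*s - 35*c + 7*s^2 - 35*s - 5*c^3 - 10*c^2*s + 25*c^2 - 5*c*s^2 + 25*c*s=-5*c^3 + c^2*(67 - 10*s) + c*(-5*s^2 + 74*s - 84) + 7*s^2 - 84*s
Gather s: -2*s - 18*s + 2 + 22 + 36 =60 - 20*s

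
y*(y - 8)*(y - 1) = y^3 - 9*y^2 + 8*y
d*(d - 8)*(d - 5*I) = d^3 - 8*d^2 - 5*I*d^2 + 40*I*d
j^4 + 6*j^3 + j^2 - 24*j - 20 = (j - 2)*(j + 1)*(j + 2)*(j + 5)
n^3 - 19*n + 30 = (n - 3)*(n - 2)*(n + 5)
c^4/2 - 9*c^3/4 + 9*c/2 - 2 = (c/2 + sqrt(2)/2)*(c - 4)*(c - 1/2)*(c - sqrt(2))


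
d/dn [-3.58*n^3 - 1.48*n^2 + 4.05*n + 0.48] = -10.74*n^2 - 2.96*n + 4.05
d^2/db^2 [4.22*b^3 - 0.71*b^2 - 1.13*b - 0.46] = 25.32*b - 1.42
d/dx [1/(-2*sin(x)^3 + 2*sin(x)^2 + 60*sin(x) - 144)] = (3*sin(x)^2 - 2*sin(x) - 30)*cos(x)/(2*(sin(x)^3 - sin(x)^2 - 30*sin(x) + 72)^2)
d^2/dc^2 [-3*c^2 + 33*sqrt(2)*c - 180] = -6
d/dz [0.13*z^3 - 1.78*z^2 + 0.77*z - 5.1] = 0.39*z^2 - 3.56*z + 0.77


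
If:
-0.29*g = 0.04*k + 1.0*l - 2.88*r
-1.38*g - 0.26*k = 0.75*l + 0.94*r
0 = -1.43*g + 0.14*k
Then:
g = -0.882741787857215*r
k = -9.01657683311299*r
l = 3.49665819180311*r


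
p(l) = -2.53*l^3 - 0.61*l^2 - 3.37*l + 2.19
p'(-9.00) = -607.18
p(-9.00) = 1827.48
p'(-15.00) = -1692.82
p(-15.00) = 8454.24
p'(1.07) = -13.37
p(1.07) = -5.21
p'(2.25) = -44.54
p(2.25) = -37.30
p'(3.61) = -106.69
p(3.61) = -136.95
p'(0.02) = -3.40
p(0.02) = 2.12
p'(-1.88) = -27.90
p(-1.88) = 23.18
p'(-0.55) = -4.99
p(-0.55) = 4.28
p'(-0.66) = -5.87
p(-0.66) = 4.88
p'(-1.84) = -26.82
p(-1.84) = 22.09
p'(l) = -7.59*l^2 - 1.22*l - 3.37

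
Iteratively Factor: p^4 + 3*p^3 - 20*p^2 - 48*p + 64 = (p + 4)*(p^3 - p^2 - 16*p + 16) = (p - 1)*(p + 4)*(p^2 - 16) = (p - 1)*(p + 4)^2*(p - 4)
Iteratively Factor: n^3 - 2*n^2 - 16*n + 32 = (n - 4)*(n^2 + 2*n - 8) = (n - 4)*(n - 2)*(n + 4)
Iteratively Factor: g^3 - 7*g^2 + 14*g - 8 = (g - 1)*(g^2 - 6*g + 8) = (g - 2)*(g - 1)*(g - 4)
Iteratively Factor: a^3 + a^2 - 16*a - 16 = (a + 1)*(a^2 - 16) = (a - 4)*(a + 1)*(a + 4)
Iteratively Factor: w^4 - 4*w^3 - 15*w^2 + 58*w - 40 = (w - 2)*(w^3 - 2*w^2 - 19*w + 20) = (w - 5)*(w - 2)*(w^2 + 3*w - 4) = (w - 5)*(w - 2)*(w - 1)*(w + 4)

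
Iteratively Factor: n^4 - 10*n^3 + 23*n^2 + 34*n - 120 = (n - 3)*(n^3 - 7*n^2 + 2*n + 40) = (n - 5)*(n - 3)*(n^2 - 2*n - 8) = (n - 5)*(n - 4)*(n - 3)*(n + 2)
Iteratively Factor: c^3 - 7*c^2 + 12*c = (c - 4)*(c^2 - 3*c) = c*(c - 4)*(c - 3)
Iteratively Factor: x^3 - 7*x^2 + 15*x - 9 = (x - 3)*(x^2 - 4*x + 3) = (x - 3)*(x - 1)*(x - 3)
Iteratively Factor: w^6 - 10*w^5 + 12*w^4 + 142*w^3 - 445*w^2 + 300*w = (w)*(w^5 - 10*w^4 + 12*w^3 + 142*w^2 - 445*w + 300) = w*(w - 3)*(w^4 - 7*w^3 - 9*w^2 + 115*w - 100) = w*(w - 3)*(w + 4)*(w^3 - 11*w^2 + 35*w - 25) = w*(w - 5)*(w - 3)*(w + 4)*(w^2 - 6*w + 5) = w*(w - 5)*(w - 3)*(w - 1)*(w + 4)*(w - 5)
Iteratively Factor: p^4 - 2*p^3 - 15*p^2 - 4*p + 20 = (p + 2)*(p^3 - 4*p^2 - 7*p + 10) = (p + 2)^2*(p^2 - 6*p + 5) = (p - 1)*(p + 2)^2*(p - 5)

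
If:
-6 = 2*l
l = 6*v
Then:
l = -3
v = -1/2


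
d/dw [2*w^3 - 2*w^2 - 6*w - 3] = 6*w^2 - 4*w - 6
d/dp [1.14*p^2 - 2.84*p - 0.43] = 2.28*p - 2.84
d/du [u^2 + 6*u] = 2*u + 6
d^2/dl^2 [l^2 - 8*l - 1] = 2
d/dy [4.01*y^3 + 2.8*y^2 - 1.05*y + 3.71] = 12.03*y^2 + 5.6*y - 1.05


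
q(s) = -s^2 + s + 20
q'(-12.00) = 25.00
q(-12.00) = -136.00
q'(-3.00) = 7.00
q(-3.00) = 8.00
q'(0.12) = 0.76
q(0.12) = 20.11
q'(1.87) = -2.74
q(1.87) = 18.37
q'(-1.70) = 4.40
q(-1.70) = 15.41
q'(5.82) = -10.64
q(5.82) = -8.05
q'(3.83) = -6.66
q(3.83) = 9.16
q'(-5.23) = 11.46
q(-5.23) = -12.58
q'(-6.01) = 13.02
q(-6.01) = -22.13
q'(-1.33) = 3.66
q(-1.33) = 16.90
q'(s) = 1 - 2*s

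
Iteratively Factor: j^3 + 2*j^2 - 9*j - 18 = (j - 3)*(j^2 + 5*j + 6) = (j - 3)*(j + 2)*(j + 3)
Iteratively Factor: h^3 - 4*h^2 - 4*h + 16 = (h - 2)*(h^2 - 2*h - 8) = (h - 2)*(h + 2)*(h - 4)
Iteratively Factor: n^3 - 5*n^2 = (n)*(n^2 - 5*n) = n^2*(n - 5)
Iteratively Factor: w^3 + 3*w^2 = (w + 3)*(w^2) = w*(w + 3)*(w)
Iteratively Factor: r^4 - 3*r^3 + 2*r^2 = (r - 1)*(r^3 - 2*r^2) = r*(r - 1)*(r^2 - 2*r) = r^2*(r - 1)*(r - 2)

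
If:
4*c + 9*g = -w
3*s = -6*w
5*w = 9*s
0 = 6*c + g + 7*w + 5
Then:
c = -9/10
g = 2/5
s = 0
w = 0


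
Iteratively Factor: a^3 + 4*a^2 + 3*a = (a)*(a^2 + 4*a + 3) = a*(a + 3)*(a + 1)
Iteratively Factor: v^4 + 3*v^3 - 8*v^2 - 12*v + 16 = (v - 1)*(v^3 + 4*v^2 - 4*v - 16) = (v - 1)*(v + 4)*(v^2 - 4) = (v - 1)*(v + 2)*(v + 4)*(v - 2)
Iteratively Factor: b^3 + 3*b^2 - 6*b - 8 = (b - 2)*(b^2 + 5*b + 4) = (b - 2)*(b + 1)*(b + 4)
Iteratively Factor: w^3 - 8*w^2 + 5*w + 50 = (w + 2)*(w^2 - 10*w + 25) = (w - 5)*(w + 2)*(w - 5)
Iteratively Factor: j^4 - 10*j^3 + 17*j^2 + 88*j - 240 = (j + 3)*(j^3 - 13*j^2 + 56*j - 80) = (j - 5)*(j + 3)*(j^2 - 8*j + 16) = (j - 5)*(j - 4)*(j + 3)*(j - 4)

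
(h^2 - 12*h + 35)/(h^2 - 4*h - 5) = (h - 7)/(h + 1)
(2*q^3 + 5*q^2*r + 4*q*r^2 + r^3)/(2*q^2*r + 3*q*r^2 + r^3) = (q + r)/r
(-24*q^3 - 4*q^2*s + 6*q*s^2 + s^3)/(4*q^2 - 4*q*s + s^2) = (-12*q^2 - 8*q*s - s^2)/(2*q - s)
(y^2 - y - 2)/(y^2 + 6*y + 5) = (y - 2)/(y + 5)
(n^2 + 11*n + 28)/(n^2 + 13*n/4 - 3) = 4*(n + 7)/(4*n - 3)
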